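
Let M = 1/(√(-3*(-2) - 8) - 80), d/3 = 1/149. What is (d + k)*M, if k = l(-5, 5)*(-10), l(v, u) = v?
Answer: -298120/476949 - 7453*I*√2/953898 ≈ -0.62506 - 0.01105*I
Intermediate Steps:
k = 50 (k = -5*(-10) = 50)
d = 3/149 ≈ 0.020134
M = 1/(-80 + I*√2) (M = 1/(√(6 - 8) - 80) = 1/(√(-2) - 80) = 1/(I*√2 - 80) = 1/(-80 + I*√2) ≈ -0.012496 - 0.0002209*I)
(d + k)*M = (3/149 + 50)*(-40/3201 - I*√2/6402) = 7453*(-40/3201 - I*√2/6402)/149 = -298120/476949 - 7453*I*√2/953898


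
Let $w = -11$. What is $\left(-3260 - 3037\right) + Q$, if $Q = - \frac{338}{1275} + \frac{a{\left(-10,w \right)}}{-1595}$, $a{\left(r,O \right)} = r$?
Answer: $- \frac{2561252597}{406725} \approx -6297.3$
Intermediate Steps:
$Q = - \frac{105272}{406725}$ ($Q = - \frac{338}{1275} - \frac{10}{-1595} = \left(-338\right) \frac{1}{1275} - - \frac{2}{319} = - \frac{338}{1275} + \frac{2}{319} = - \frac{105272}{406725} \approx -0.25883$)
$\left(-3260 - 3037\right) + Q = \left(-3260 - 3037\right) - \frac{105272}{406725} = -6297 - \frac{105272}{406725} = - \frac{2561252597}{406725}$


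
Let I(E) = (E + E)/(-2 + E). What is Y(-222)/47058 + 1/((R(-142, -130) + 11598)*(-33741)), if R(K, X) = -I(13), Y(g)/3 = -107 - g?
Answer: 10759326329/1467572622912 ≈ 0.0073314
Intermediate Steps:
Y(g) = -321 - 3*g (Y(g) = 3*(-107 - g) = -321 - 3*g)
I(E) = 2*E/(-2 + E) (I(E) = (2*E)/(-2 + E) = 2*E/(-2 + E))
R(K, X) = -26/11 (R(K, X) = -2*13/(-2 + 13) = -2*13/11 = -1*26/11 = -26/11)
Y(-222)/47058 + 1/((R(-142, -130) + 11598)*(-33741)) = (-321 - 3*(-222))/47058 + 1/((-26/11 + 11598)*(-33741)) = (-321 + 666)*(1/47058) - 1/33741/(127552/11) = 345*(1/47058) + (11/127552)*(-1/33741) = 5/682 - 11/4303732032 = 10759326329/1467572622912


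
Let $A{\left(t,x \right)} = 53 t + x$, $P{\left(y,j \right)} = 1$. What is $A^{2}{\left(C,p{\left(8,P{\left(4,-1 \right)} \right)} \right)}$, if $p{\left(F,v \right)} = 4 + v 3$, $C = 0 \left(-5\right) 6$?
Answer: $49$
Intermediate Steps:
$C = 0$ ($C = 0 \cdot 6 = 0$)
$p{\left(F,v \right)} = 4 + 3 v$
$A{\left(t,x \right)} = x + 53 t$
$A^{2}{\left(C,p{\left(8,P{\left(4,-1 \right)} \right)} \right)} = \left(\left(4 + 3 \cdot 1\right) + 53 \cdot 0\right)^{2} = \left(\left(4 + 3\right) + 0\right)^{2} = \left(7 + 0\right)^{2} = 7^{2} = 49$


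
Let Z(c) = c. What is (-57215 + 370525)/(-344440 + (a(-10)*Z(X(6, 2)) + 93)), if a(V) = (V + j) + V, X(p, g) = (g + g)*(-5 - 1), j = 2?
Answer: -62662/68783 ≈ -0.91101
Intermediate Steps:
X(p, g) = -12*g (X(p, g) = (2*g)*(-6) = -12*g)
a(V) = 2 + 2*V (a(V) = (V + 2) + V = (2 + V) + V = 2 + 2*V)
(-57215 + 370525)/(-344440 + (a(-10)*Z(X(6, 2)) + 93)) = (-57215 + 370525)/(-344440 + ((2 + 2*(-10))*(-12*2) + 93)) = 313310/(-344440 + ((2 - 20)*(-24) + 93)) = 313310/(-344440 + (-18*(-24) + 93)) = 313310/(-344440 + (432 + 93)) = 313310/(-344440 + 525) = 313310/(-343915) = 313310*(-1/343915) = -62662/68783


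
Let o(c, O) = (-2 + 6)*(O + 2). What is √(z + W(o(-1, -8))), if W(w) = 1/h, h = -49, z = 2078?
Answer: √101821/7 ≈ 45.585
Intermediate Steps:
o(c, O) = 8 + 4*O (o(c, O) = 4*(2 + O) = 8 + 4*O)
W(w) = -1/49 (W(w) = 1/(-49) = -1/49)
√(z + W(o(-1, -8))) = √(2078 - 1/49) = √(101821/49) = √101821/7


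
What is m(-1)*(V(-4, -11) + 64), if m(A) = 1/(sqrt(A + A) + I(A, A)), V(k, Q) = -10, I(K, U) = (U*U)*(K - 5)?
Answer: -162/19 - 27*I*sqrt(2)/19 ≈ -8.5263 - 2.0097*I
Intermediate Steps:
I(K, U) = U**2*(-5 + K)
m(A) = 1/(sqrt(2)*sqrt(A) + A**2*(-5 + A)) (m(A) = 1/(sqrt(A + A) + A**2*(-5 + A)) = 1/(sqrt(2*A) + A**2*(-5 + A)) = 1/(sqrt(2)*sqrt(A) + A**2*(-5 + A)))
m(-1)*(V(-4, -11) + 64) = (-10 + 64)/(sqrt(2)*sqrt(-1) + (-1)**2*(-5 - 1)) = 54/(sqrt(2)*I + 1*(-6)) = 54/(I*sqrt(2) - 6) = 54/(-6 + I*sqrt(2))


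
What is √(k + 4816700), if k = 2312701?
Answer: √7129401 ≈ 2670.1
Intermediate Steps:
√(k + 4816700) = √(2312701 + 4816700) = √7129401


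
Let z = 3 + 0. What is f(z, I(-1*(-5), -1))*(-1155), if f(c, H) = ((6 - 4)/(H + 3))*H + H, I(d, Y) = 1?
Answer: -3465/2 ≈ -1732.5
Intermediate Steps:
z = 3
f(c, H) = H + 2*H/(3 + H) (f(c, H) = (2/(3 + H))*H + H = 2*H/(3 + H) + H = H + 2*H/(3 + H))
f(z, I(-1*(-5), -1))*(-1155) = (1*(5 + 1)/(3 + 1))*(-1155) = (1*6/4)*(-1155) = (1*(¼)*6)*(-1155) = (3/2)*(-1155) = -3465/2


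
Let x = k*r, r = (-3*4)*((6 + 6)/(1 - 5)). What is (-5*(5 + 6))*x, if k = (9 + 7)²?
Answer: -506880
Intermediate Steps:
k = 256 (k = 16² = 256)
r = 36 (r = -144/(-4) = -144*(-1)/4 = -12*(-3) = 36)
x = 9216 (x = 256*36 = 9216)
(-5*(5 + 6))*x = -5*(5 + 6)*9216 = -5*11*9216 = -55*9216 = -506880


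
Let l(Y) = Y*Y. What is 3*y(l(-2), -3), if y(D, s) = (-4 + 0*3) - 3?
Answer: -21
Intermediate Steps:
l(Y) = Y²
y(D, s) = -7 (y(D, s) = (-4 + 0) - 3 = -4 - 3 = -7)
3*y(l(-2), -3) = 3*(-7) = -21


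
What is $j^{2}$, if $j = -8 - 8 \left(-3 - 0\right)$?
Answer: $256$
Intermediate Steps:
$j = 16$ ($j = -8 - 8 \left(-3 + 0\right) = -8 - -24 = -8 + 24 = 16$)
$j^{2} = 16^{2} = 256$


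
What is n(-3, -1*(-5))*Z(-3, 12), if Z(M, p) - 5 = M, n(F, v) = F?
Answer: -6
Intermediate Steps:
Z(M, p) = 5 + M
n(-3, -1*(-5))*Z(-3, 12) = -3*(5 - 3) = -3*2 = -6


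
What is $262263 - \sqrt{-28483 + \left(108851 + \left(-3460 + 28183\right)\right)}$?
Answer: $262263 - \sqrt{105091} \approx 2.6194 \cdot 10^{5}$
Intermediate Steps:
$262263 - \sqrt{-28483 + \left(108851 + \left(-3460 + 28183\right)\right)} = 262263 - \sqrt{-28483 + \left(108851 + 24723\right)} = 262263 - \sqrt{-28483 + 133574} = 262263 - \sqrt{105091}$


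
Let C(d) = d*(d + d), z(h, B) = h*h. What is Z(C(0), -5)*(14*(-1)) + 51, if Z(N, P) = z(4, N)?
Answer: -173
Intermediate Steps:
z(h, B) = h**2
C(d) = 2*d**2 (C(d) = d*(2*d) = 2*d**2)
Z(N, P) = 16 (Z(N, P) = 4**2 = 16)
Z(C(0), -5)*(14*(-1)) + 51 = 16*(14*(-1)) + 51 = 16*(-14) + 51 = -224 + 51 = -173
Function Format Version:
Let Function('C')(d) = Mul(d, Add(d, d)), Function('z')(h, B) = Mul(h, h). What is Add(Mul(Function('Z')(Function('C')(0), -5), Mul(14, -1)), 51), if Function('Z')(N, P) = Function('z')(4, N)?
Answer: -173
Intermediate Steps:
Function('z')(h, B) = Pow(h, 2)
Function('C')(d) = Mul(2, Pow(d, 2)) (Function('C')(d) = Mul(d, Mul(2, d)) = Mul(2, Pow(d, 2)))
Function('Z')(N, P) = 16 (Function('Z')(N, P) = Pow(4, 2) = 16)
Add(Mul(Function('Z')(Function('C')(0), -5), Mul(14, -1)), 51) = Add(Mul(16, Mul(14, -1)), 51) = Add(Mul(16, -14), 51) = Add(-224, 51) = -173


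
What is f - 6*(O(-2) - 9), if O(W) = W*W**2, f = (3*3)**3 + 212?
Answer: 1043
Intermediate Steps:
f = 941 (f = 9**3 + 212 = 729 + 212 = 941)
O(W) = W**3
f - 6*(O(-2) - 9) = 941 - 6*((-2)**3 - 9) = 941 - 6*(-8 - 9) = 941 - 6*(-17) = 941 - 1*(-102) = 941 + 102 = 1043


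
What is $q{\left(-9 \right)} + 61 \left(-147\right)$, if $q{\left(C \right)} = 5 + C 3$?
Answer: $-8989$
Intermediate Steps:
$q{\left(C \right)} = 5 + 3 C$
$q{\left(-9 \right)} + 61 \left(-147\right) = \left(5 + 3 \left(-9\right)\right) + 61 \left(-147\right) = \left(5 - 27\right) - 8967 = -22 - 8967 = -8989$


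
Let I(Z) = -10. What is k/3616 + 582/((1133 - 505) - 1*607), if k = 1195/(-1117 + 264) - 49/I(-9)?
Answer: 5984038049/215911360 ≈ 27.715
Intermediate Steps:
k = 29847/8530 (k = 1195/(-1117 + 264) - 49/(-10) = 1195/(-853) - 49*(-1/10) = 1195*(-1/853) + 49/10 = -1195/853 + 49/10 = 29847/8530 ≈ 3.4991)
k/3616 + 582/((1133 - 505) - 1*607) = (29847/8530)/3616 + 582/((1133 - 505) - 1*607) = (29847/8530)*(1/3616) + 582/(628 - 607) = 29847/30844480 + 582/21 = 29847/30844480 + 582*(1/21) = 29847/30844480 + 194/7 = 5984038049/215911360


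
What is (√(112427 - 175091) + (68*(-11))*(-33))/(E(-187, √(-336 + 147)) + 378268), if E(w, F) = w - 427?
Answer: 12342/188827 + I*√15666/188827 ≈ 0.065361 + 0.00066285*I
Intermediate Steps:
E(w, F) = -427 + w
(√(112427 - 175091) + (68*(-11))*(-33))/(E(-187, √(-336 + 147)) + 378268) = (√(112427 - 175091) + (68*(-11))*(-33))/((-427 - 187) + 378268) = (√(-62664) - 748*(-33))/(-614 + 378268) = (2*I*√15666 + 24684)/377654 = (24684 + 2*I*√15666)*(1/377654) = 12342/188827 + I*√15666/188827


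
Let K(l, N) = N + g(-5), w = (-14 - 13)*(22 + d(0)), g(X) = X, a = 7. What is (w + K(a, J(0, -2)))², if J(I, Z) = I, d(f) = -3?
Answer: 268324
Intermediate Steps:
w = -513 (w = (-14 - 13)*(22 - 3) = -27*19 = -513)
K(l, N) = -5 + N (K(l, N) = N - 5 = -5 + N)
(w + K(a, J(0, -2)))² = (-513 + (-5 + 0))² = (-513 - 5)² = (-518)² = 268324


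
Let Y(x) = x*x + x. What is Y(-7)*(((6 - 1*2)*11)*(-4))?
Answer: -7392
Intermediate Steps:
Y(x) = x + x**2 (Y(x) = x**2 + x = x + x**2)
Y(-7)*(((6 - 1*2)*11)*(-4)) = (-7*(1 - 7))*(((6 - 1*2)*11)*(-4)) = (-7*(-6))*(((6 - 2)*11)*(-4)) = 42*((4*11)*(-4)) = 42*(44*(-4)) = 42*(-176) = -7392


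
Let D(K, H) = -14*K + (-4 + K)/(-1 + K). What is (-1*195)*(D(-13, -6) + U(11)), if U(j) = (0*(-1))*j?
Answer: -500175/14 ≈ -35727.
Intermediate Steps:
D(K, H) = -14*K + (-4 + K)/(-1 + K)
U(j) = 0 (U(j) = 0*j = 0)
(-1*195)*(D(-13, -6) + U(11)) = (-1*195)*((-4 - 14*(-13)**2 + 15*(-13))/(-1 - 13) + 0) = -195*((-4 - 14*169 - 195)/(-14) + 0) = -195*(-(-4 - 2366 - 195)/14 + 0) = -195*(-1/14*(-2565) + 0) = -195*(2565/14 + 0) = -195*2565/14 = -500175/14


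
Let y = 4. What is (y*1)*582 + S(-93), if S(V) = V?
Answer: 2235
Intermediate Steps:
(y*1)*582 + S(-93) = (4*1)*582 - 93 = 4*582 - 93 = 2328 - 93 = 2235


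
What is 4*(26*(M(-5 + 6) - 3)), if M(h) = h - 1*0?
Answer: -208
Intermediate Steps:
M(h) = h (M(h) = h + 0 = h)
4*(26*(M(-5 + 6) - 3)) = 4*(26*((-5 + 6) - 3)) = 4*(26*(1 - 3)) = 4*(26*(-2)) = 4*(-52) = -208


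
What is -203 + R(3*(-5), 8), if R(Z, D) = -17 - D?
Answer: -228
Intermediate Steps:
-203 + R(3*(-5), 8) = -203 + (-17 - 1*8) = -203 + (-17 - 8) = -203 - 25 = -228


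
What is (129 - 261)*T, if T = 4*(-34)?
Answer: 17952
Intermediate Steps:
T = -136
(129 - 261)*T = (129 - 261)*(-136) = -132*(-136) = 17952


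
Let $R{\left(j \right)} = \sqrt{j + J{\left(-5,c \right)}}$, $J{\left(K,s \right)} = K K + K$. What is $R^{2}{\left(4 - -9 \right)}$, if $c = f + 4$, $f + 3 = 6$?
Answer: $33$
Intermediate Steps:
$f = 3$ ($f = -3 + 6 = 3$)
$c = 7$ ($c = 3 + 4 = 7$)
$J{\left(K,s \right)} = K + K^{2}$ ($J{\left(K,s \right)} = K^{2} + K = K + K^{2}$)
$R{\left(j \right)} = \sqrt{20 + j}$ ($R{\left(j \right)} = \sqrt{j - 5 \left(1 - 5\right)} = \sqrt{j - -20} = \sqrt{j + 20} = \sqrt{20 + j}$)
$R^{2}{\left(4 - -9 \right)} = \left(\sqrt{20 + \left(4 - -9\right)}\right)^{2} = \left(\sqrt{20 + \left(4 + 9\right)}\right)^{2} = \left(\sqrt{20 + 13}\right)^{2} = \left(\sqrt{33}\right)^{2} = 33$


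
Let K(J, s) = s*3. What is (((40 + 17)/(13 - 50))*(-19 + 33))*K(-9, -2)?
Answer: 4788/37 ≈ 129.41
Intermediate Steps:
K(J, s) = 3*s
(((40 + 17)/(13 - 50))*(-19 + 33))*K(-9, -2) = (((40 + 17)/(13 - 50))*(-19 + 33))*(3*(-2)) = ((57/(-37))*14)*(-6) = ((57*(-1/37))*14)*(-6) = -57/37*14*(-6) = -798/37*(-6) = 4788/37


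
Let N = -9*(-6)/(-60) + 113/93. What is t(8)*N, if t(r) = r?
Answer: 1172/465 ≈ 2.5204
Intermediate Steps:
N = 293/930 (N = 54*(-1/60) + 113*(1/93) = -9/10 + 113/93 = 293/930 ≈ 0.31505)
t(8)*N = 8*(293/930) = 1172/465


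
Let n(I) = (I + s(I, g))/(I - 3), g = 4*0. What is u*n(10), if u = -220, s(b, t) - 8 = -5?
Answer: -2860/7 ≈ -408.57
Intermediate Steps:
g = 0
s(b, t) = 3 (s(b, t) = 8 - 5 = 3)
n(I) = (3 + I)/(-3 + I) (n(I) = (I + 3)/(I - 3) = (3 + I)/(-3 + I))
u*n(10) = -220*(3 + 10)/(-3 + 10) = -220*13/7 = -2860/7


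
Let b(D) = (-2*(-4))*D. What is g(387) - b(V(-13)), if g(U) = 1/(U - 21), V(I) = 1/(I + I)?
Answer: 1477/4758 ≈ 0.31042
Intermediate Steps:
V(I) = 1/(2*I)
b(D) = 8*D
g(U) = 1/(-21 + U)
g(387) - b(V(-13)) = 1/(-21 + 387) - 8*(½)/(-13) = 1/366 - 8*(½)*(-1/13) = 1/366 - 8*(-1)/26 = 1/366 - 1*(-4/13) = 1/366 + 4/13 = 1477/4758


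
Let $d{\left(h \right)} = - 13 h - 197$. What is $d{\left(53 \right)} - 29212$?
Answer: $-30098$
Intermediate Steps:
$d{\left(h \right)} = -197 - 13 h$
$d{\left(53 \right)} - 29212 = \left(-197 - 689\right) - 29212 = -886 - 29212 = -30098$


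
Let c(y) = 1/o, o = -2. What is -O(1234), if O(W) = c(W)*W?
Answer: 617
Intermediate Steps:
c(y) = -1/2 (c(y) = 1/(-2) = -1/2)
O(W) = -W/2
-O(1234) = -(-1)*1234/2 = -1*(-617) = 617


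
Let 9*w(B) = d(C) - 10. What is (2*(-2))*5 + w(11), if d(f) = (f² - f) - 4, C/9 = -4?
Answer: 1138/9 ≈ 126.44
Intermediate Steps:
C = -36 (C = 9*(-4) = -36)
d(f) = -4 + f² - f
w(B) = 1318/9 (w(B) = ((-4 + (-36)² - 1*(-36)) - 10)/9 = ((-4 + 1296 + 36) - 10)/9 = (1328 - 10)/9 = (⅑)*1318 = 1318/9)
(2*(-2))*5 + w(11) = (2*(-2))*5 + 1318/9 = -4*5 + 1318/9 = -20 + 1318/9 = 1138/9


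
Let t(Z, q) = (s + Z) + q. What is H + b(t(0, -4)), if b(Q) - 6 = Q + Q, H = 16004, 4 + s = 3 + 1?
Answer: 16002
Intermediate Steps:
s = 0 (s = -4 + (3 + 1) = -4 + 4 = 0)
t(Z, q) = Z + q (t(Z, q) = (0 + Z) + q = Z + q)
b(Q) = 6 + 2*Q (b(Q) = 6 + (Q + Q) = 6 + 2*Q)
H + b(t(0, -4)) = 16004 + (6 + 2*(0 - 4)) = 16004 + (6 + 2*(-4)) = 16004 + (6 - 8) = 16004 - 2 = 16002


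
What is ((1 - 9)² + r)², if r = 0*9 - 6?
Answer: 3364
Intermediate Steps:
r = -6 (r = 0 - 6 = -6)
((1 - 9)² + r)² = ((1 - 9)² - 6)² = ((-8)² - 6)² = (64 - 6)² = 58² = 3364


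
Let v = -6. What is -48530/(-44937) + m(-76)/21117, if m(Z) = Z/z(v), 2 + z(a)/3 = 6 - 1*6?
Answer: 341792404/316311543 ≈ 1.0806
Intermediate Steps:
z(a) = -6 (z(a) = -6 + 3*(6 - 1*6) = -6 + 3*(6 - 6) = -6 + 3*0 = -6 + 0 = -6)
m(Z) = -Z/6 (m(Z) = Z/(-6) = Z*(-⅙) = -Z/6)
-48530/(-44937) + m(-76)/21117 = -48530/(-44937) - ⅙*(-76)/21117 = -48530*(-1/44937) + (38/3)*(1/21117) = 48530/44937 + 38/63351 = 341792404/316311543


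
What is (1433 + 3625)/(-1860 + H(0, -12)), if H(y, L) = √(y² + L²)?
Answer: -843/308 ≈ -2.7370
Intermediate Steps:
H(y, L) = √(L² + y²)
(1433 + 3625)/(-1860 + H(0, -12)) = (1433 + 3625)/(-1860 + √((-12)² + 0²)) = 5058/(-1860 + √(144 + 0)) = 5058/(-1860 + √144) = 5058/(-1860 + 12) = 5058/(-1848) = 5058*(-1/1848) = -843/308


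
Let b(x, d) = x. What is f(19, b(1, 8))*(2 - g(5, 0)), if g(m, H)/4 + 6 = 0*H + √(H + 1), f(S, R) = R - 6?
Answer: -110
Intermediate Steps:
f(S, R) = -6 + R
g(m, H) = -24 + 4*√(1 + H) (g(m, H) = -24 + 4*(0*H + √(H + 1)) = -24 + 4*(0 + √(1 + H)) = -24 + 4*√(1 + H))
f(19, b(1, 8))*(2 - g(5, 0)) = (-6 + 1)*(2 - (-24 + 4*√(1 + 0))) = -5*(2 - (-24 + 4*√1)) = -5*(2 - (-24 + 4*1)) = -5*(2 - (-24 + 4)) = -5*(2 - 1*(-20)) = -5*(2 + 20) = -5*22 = -110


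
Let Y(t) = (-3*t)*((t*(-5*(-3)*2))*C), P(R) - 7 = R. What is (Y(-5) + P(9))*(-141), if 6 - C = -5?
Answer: 3487494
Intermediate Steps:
P(R) = 7 + R
C = 11 (C = 6 - 1*(-5) = 6 + 5 = 11)
Y(t) = -990*t**2 (Y(t) = (-3*t)*((t*(-5*(-3)*2))*11) = (-3*t)*((t*(15*2))*11) = (-3*t)*((t*30)*11) = (-3*t)*((30*t)*11) = (-3*t)*(330*t) = -990*t**2)
(Y(-5) + P(9))*(-141) = (-990*(-5)**2 + (7 + 9))*(-141) = (-990*25 + 16)*(-141) = (-24750 + 16)*(-141) = -24734*(-141) = 3487494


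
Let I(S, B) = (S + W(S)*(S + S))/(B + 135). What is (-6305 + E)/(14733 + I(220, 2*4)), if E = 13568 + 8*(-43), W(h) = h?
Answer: 89947/200349 ≈ 0.44895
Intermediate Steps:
I(S, B) = (S + 2*S**2)/(135 + B) (I(S, B) = (S + S*(S + S))/(B + 135) = (S + S*(2*S))/(135 + B) = (S + 2*S**2)/(135 + B))
E = 13224 (E = 13568 - 344 = 13224)
(-6305 + E)/(14733 + I(220, 2*4)) = (-6305 + 13224)/(14733 + 220*(1 + 2*220)/(135 + 2*4)) = 6919/(14733 + 220*(1 + 440)/(135 + 8)) = 6919/(14733 + 220*441/143) = 6919/(14733 + 220*(1/143)*441) = 6919/(14733 + 8820/13) = 6919/(200349/13) = 6919*(13/200349) = 89947/200349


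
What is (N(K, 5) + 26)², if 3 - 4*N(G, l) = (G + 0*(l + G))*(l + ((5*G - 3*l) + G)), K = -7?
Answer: 66049/16 ≈ 4128.1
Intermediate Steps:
N(G, l) = ¾ - G*(-2*l + 6*G)/4 (N(G, l) = ¾ - (G + 0*(l + G))*(l + ((5*G - 3*l) + G))/4 = ¾ - (G + 0*(G + l))*(l + ((-3*l + 5*G) + G))/4 = ¾ - (G + 0)*(l + (-3*l + 6*G))/4 = ¾ - G*(-2*l + 6*G)/4)
(N(K, 5) + 26)² = ((¾ - 3/2*(-7)² + (½)*(-7)*5) + 26)² = ((¾ - 3/2*49 - 35/2) + 26)² = ((¾ - 147/2 - 35/2) + 26)² = (-361/4 + 26)² = (-257/4)² = 66049/16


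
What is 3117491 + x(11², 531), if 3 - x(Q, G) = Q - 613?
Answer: 3117986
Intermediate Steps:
x(Q, G) = 616 - Q (x(Q, G) = 3 - (Q - 613) = 3 - (-613 + Q) = 3 + (613 - Q) = 616 - Q)
3117491 + x(11², 531) = 3117491 + (616 - 1*11²) = 3117491 + (616 - 1*121) = 3117491 + (616 - 121) = 3117491 + 495 = 3117986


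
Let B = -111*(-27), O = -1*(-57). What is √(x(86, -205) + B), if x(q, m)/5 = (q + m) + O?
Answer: √2687 ≈ 51.836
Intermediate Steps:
O = 57
x(q, m) = 285 + 5*m + 5*q (x(q, m) = 5*((q + m) + 57) = 5*((m + q) + 57) = 5*(57 + m + q) = 285 + 5*m + 5*q)
B = 2997
√(x(86, -205) + B) = √((285 + 5*(-205) + 5*86) + 2997) = √((285 - 1025 + 430) + 2997) = √(-310 + 2997) = √2687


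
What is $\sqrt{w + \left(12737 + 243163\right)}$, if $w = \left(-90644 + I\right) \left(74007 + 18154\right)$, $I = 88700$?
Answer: $2 i \sqrt{44726271} \approx 13376.0 i$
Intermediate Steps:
$w = -179160984$ ($w = \left(-90644 + 88700\right) \left(74007 + 18154\right) = \left(-1944\right) 92161 = -179160984$)
$\sqrt{w + \left(12737 + 243163\right)} = \sqrt{-179160984 + \left(12737 + 243163\right)} = \sqrt{-179160984 + 255900} = \sqrt{-178905084} = 2 i \sqrt{44726271}$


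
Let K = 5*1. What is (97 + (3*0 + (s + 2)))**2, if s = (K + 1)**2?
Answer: 18225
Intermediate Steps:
K = 5
s = 36 (s = (5 + 1)**2 = 6**2 = 36)
(97 + (3*0 + (s + 2)))**2 = (97 + (3*0 + (36 + 2)))**2 = (97 + (0 + 38))**2 = (97 + 38)**2 = 135**2 = 18225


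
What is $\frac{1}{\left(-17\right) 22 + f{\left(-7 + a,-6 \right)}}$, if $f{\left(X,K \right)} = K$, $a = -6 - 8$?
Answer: $- \frac{1}{380} \approx -0.0026316$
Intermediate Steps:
$a = -14$ ($a = -6 - 8 = -14$)
$\frac{1}{\left(-17\right) 22 + f{\left(-7 + a,-6 \right)}} = \frac{1}{\left(-17\right) 22 - 6} = \frac{1}{-374 - 6} = \frac{1}{-380} = - \frac{1}{380}$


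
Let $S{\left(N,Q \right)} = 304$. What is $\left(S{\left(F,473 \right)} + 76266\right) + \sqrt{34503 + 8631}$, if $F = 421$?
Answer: $76570 + \sqrt{43134} \approx 76778.0$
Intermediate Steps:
$\left(S{\left(F,473 \right)} + 76266\right) + \sqrt{34503 + 8631} = \left(304 + 76266\right) + \sqrt{34503 + 8631} = 76570 + \sqrt{43134}$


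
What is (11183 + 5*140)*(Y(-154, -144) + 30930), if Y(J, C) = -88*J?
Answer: 528579606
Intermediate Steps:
(11183 + 5*140)*(Y(-154, -144) + 30930) = (11183 + 5*140)*(-88*(-154) + 30930) = (11183 + 700)*(13552 + 30930) = 11883*44482 = 528579606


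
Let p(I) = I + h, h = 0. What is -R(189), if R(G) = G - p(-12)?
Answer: -201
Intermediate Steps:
p(I) = I (p(I) = I + 0 = I)
R(G) = 12 + G (R(G) = G - 1*(-12) = G + 12 = 12 + G)
-R(189) = -(12 + 189) = -1*201 = -201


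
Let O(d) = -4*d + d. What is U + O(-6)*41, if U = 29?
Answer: 767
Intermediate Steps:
O(d) = -3*d
U + O(-6)*41 = 29 - 3*(-6)*41 = 29 + 18*41 = 29 + 738 = 767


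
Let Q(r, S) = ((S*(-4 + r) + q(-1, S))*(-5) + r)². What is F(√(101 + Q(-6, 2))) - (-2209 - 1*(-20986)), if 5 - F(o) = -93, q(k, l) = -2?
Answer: -18679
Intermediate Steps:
Q(r, S) = (10 + r - 5*S*(-4 + r))² (Q(r, S) = ((S*(-4 + r) - 2)*(-5) + r)² = ((-2 + S*(-4 + r))*(-5) + r)² = ((10 - 5*S*(-4 + r)) + r)² = (10 + r - 5*S*(-4 + r))²)
F(o) = 98 (F(o) = 5 - 1*(-93) = 5 + 93 = 98)
F(√(101 + Q(-6, 2))) - (-2209 - 1*(-20986)) = 98 - (-2209 - 1*(-20986)) = 98 - (-2209 + 20986) = 98 - 1*18777 = 98 - 18777 = -18679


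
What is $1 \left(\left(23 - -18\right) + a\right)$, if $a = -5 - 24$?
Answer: $12$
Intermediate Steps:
$a = -29$
$1 \left(\left(23 - -18\right) + a\right) = 1 \left(\left(23 - -18\right) - 29\right) = 1 \left(\left(23 + 18\right) - 29\right) = 1 \left(41 - 29\right) = 1 \cdot 12 = 12$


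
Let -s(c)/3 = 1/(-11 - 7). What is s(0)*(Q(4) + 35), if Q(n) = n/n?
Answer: 6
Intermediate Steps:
Q(n) = 1
s(c) = 1/6 (s(c) = -3/(-11 - 7) = -3/(-18) = -3*(-1/18) = 1/6)
s(0)*(Q(4) + 35) = (1 + 35)/6 = (1/6)*36 = 6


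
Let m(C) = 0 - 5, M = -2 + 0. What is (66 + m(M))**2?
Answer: 3721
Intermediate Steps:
M = -2
m(C) = -5
(66 + m(M))**2 = (66 - 5)**2 = 61**2 = 3721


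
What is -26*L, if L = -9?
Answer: 234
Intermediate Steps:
-26*L = -26*(-9) = 234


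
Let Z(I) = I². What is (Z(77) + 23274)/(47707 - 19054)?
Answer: 29203/28653 ≈ 1.0192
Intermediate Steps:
(Z(77) + 23274)/(47707 - 19054) = (77² + 23274)/(47707 - 19054) = (5929 + 23274)/28653 = 29203*(1/28653) = 29203/28653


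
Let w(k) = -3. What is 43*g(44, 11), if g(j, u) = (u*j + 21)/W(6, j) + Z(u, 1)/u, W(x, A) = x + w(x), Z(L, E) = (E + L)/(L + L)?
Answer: 2628289/363 ≈ 7240.5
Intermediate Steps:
Z(L, E) = (E + L)/(2*L) (Z(L, E) = (E + L)/((2*L)) = (E + L)*(1/(2*L)) = (E + L)/(2*L))
W(x, A) = -3 + x (W(x, A) = x - 3 = -3 + x)
g(j, u) = 7 + (1 + u)/(2*u²) + j*u/3 (g(j, u) = (u*j + 21)/(-3 + 6) + ((1 + u)/(2*u))/u = (j*u + 21)/3 + (1 + u)/(2*u²) = (21 + j*u)*(⅓) + (1 + u)/(2*u²) = (7 + j*u/3) + (1 + u)/(2*u²) = 7 + (1 + u)/(2*u²) + j*u/3)
43*g(44, 11) = 43*(7 + (½)/11 + (½)/11² + (⅓)*44*11) = 43*(7 + (½)*(1/11) + (½)*(1/121) + 484/3) = 43*(7 + 1/22 + 1/242 + 484/3) = 43*(61123/363) = 2628289/363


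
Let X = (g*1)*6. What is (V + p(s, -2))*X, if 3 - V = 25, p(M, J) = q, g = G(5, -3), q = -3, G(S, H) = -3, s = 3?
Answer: 450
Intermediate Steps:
g = -3
p(M, J) = -3
V = -22 (V = 3 - 1*25 = 3 - 25 = -22)
X = -18 (X = -3*1*6 = -3*6 = -18)
(V + p(s, -2))*X = (-22 - 3)*(-18) = -25*(-18) = 450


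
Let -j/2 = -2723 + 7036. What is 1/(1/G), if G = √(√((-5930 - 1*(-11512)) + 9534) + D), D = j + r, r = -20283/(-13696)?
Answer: √(-25277982382 + 5861888*√3779)/1712 ≈ 92.204*I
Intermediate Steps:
j = -8626 (j = -2*(-2723 + 7036) = -2*4313 = -8626)
r = 20283/13696 (r = -20283*(-1/13696) = 20283/13696 ≈ 1.4809)
D = -118121413/13696 (D = -8626 + 20283/13696 = -118121413/13696 ≈ -8624.5)
G = √(-118121413/13696 + 2*√3779) (G = √(√((-5930 - 1*(-11512)) + 9534) - 118121413/13696) = √(√((-5930 + 11512) + 9534) - 118121413/13696) = √(√(5582 + 9534) - 118121413/13696) = √(√15116 - 118121413/13696) = √(2*√3779 - 118121413/13696) = √(-118121413/13696 + 2*√3779) ≈ 92.204*I)
1/(1/G) = 1/(1/(√(-25277982382 + 5861888*√3779)/1712)) = 1/(1712/√(-25277982382 + 5861888*√3779)) = √(-25277982382 + 5861888*√3779)/1712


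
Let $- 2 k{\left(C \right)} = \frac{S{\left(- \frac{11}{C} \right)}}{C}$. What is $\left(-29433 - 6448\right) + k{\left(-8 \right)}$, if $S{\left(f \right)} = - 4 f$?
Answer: $- \frac{1148203}{32} \approx -35881.0$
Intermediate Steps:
$k{\left(C \right)} = - \frac{22}{C^{2}}$ ($k{\left(C \right)} = - \frac{- 4 \left(- \frac{11}{C}\right) \frac{1}{C}}{2} = - \frac{\frac{44}{C} \frac{1}{C}}{2} = - \frac{44 \frac{1}{C^{2}}}{2} = - \frac{22}{C^{2}}$)
$\left(-29433 - 6448\right) + k{\left(-8 \right)} = \left(-29433 - 6448\right) - \frac{22}{64} = -35881 - \frac{11}{32} = - \frac{1148203}{32}$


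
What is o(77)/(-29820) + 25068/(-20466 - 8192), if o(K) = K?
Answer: -53552459/61041540 ≈ -0.87731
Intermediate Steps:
o(77)/(-29820) + 25068/(-20466 - 8192) = 77/(-29820) + 25068/(-20466 - 8192) = 77*(-1/29820) + 25068/(-28658) = -11/4260 + 25068*(-1/28658) = -11/4260 - 12534/14329 = -53552459/61041540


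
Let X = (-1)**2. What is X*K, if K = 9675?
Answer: 9675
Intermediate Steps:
X = 1
X*K = 1*9675 = 9675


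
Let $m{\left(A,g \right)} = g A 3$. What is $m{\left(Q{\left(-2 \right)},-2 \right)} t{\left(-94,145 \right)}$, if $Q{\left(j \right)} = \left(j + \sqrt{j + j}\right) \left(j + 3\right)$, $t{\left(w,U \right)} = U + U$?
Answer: $3480 - 3480 i \approx 3480.0 - 3480.0 i$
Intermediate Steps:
$t{\left(w,U \right)} = 2 U$
$Q{\left(j \right)} = \left(3 + j\right) \left(j + \sqrt{2} \sqrt{j}\right)$ ($Q{\left(j \right)} = \left(j + \sqrt{2 j}\right) \left(3 + j\right) = \left(j + \sqrt{2} \sqrt{j}\right) \left(3 + j\right) = \left(3 + j\right) \left(j + \sqrt{2} \sqrt{j}\right)$)
$m{\left(A,g \right)} = 3 A g$ ($m{\left(A,g \right)} = A g 3 = 3 A g$)
$m{\left(Q{\left(-2 \right)},-2 \right)} t{\left(-94,145 \right)} = 3 \left(\left(-2\right)^{2} + 3 \left(-2\right) + \sqrt{2} \left(-2\right)^{\frac{3}{2}} + 3 \sqrt{2} \sqrt{-2}\right) \left(-2\right) 2 \cdot 145 = 3 \left(4 - 6 + \sqrt{2} \left(- 2 i \sqrt{2}\right) + 3 \sqrt{2} i \sqrt{2}\right) \left(-2\right) 290 = 3 \left(4 - 6 - 4 i + 6 i\right) \left(-2\right) 290 = 3 \left(-2 + 2 i\right) \left(-2\right) 290 = \left(12 - 12 i\right) 290 = 3480 - 3480 i$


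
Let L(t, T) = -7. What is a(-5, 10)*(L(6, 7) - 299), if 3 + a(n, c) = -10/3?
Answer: 1938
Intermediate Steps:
a(n, c) = -19/3 (a(n, c) = -3 - 10/3 = -19/3)
a(-5, 10)*(L(6, 7) - 299) = -19*(-7 - 299)/3 = -19/3*(-306) = 1938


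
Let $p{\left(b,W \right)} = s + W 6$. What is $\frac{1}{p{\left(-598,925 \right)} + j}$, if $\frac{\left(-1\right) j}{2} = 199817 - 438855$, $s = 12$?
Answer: $\frac{1}{483638} \approx 2.0677 \cdot 10^{-6}$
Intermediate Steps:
$p{\left(b,W \right)} = 12 + 6 W$ ($p{\left(b,W \right)} = 12 + W 6 = 12 + 6 W$)
$j = 478076$ ($j = - 2 \left(199817 - 438855\right) = \left(-2\right) \left(-239038\right) = 478076$)
$\frac{1}{p{\left(-598,925 \right)} + j} = \frac{1}{\left(12 + 6 \cdot 925\right) + 478076} = \frac{1}{\left(12 + 5550\right) + 478076} = \frac{1}{5562 + 478076} = \frac{1}{483638}$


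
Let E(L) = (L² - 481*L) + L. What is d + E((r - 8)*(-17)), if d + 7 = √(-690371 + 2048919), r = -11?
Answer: -50718 + 2*√339637 ≈ -49552.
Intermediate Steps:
E(L) = L² - 480*L
d = -7 + 2*√339637 (d = -7 + √(-690371 + 2048919) = -7 + √1358548 = -7 + 2*√339637 ≈ 1158.6)
d + E((r - 8)*(-17)) = (-7 + 2*√339637) + ((-11 - 8)*(-17))*(-480 + (-11 - 8)*(-17)) = (-7 + 2*√339637) + (-19*(-17))*(-480 - 19*(-17)) = (-7 + 2*√339637) + 323*(-480 + 323) = (-7 + 2*√339637) + 323*(-157) = (-7 + 2*√339637) - 50711 = -50718 + 2*√339637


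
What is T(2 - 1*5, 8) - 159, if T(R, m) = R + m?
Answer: -154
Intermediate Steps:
T(2 - 1*5, 8) - 159 = ((2 - 1*5) + 8) - 159 = ((2 - 5) + 8) - 159 = (-3 + 8) - 159 = 5 - 159 = -154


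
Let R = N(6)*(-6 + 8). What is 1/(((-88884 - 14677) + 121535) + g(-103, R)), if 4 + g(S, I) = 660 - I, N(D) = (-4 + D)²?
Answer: 1/18622 ≈ 5.3700e-5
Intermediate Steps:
R = 8 (R = (-4 + 6)²*(-6 + 8) = 2²*2 = 4*2 = 8)
g(S, I) = 656 - I (g(S, I) = -4 + (660 - I) = 656 - I)
1/(((-88884 - 14677) + 121535) + g(-103, R)) = 1/(((-88884 - 14677) + 121535) + (656 - 1*8)) = 1/((-103561 + 121535) + (656 - 8)) = 1/(17974 + 648) = 1/18622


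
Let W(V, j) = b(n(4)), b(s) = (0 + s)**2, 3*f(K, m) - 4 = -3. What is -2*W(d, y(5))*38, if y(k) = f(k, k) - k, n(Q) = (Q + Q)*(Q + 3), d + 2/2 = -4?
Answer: -238336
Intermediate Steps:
d = -5 (d = -1 - 4 = -5)
f(K, m) = 1/3 (f(K, m) = 4/3 + (1/3)*(-3) = 4/3 - 1 = 1/3)
n(Q) = 2*Q*(3 + Q) (n(Q) = (2*Q)*(3 + Q) = 2*Q*(3 + Q))
y(k) = 1/3 - k
b(s) = s**2
W(V, j) = 3136 (W(V, j) = (2*4*(3 + 4))**2 = (2*4*7)**2 = 56**2 = 3136)
-2*W(d, y(5))*38 = -2*3136*38 = -6272*38 = -238336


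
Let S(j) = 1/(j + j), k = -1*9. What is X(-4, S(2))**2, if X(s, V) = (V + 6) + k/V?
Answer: 14161/16 ≈ 885.06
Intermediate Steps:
k = -9
S(j) = 1/(2*j)
X(s, V) = 6 + V - 9/V (X(s, V) = (V + 6) - 9/V = (6 + V) - 9/V = 6 + V - 9/V)
X(-4, S(2))**2 = (6 + (1/2)/2 - 9/((1/2)/2))**2 = (6 + (1/2)*(1/2) - 9/((1/2)*(1/2)))**2 = (6 + 1/4 - 9/1/4)**2 = (6 + 1/4 - 9*4)**2 = (6 + 1/4 - 36)**2 = (-119/4)**2 = 14161/16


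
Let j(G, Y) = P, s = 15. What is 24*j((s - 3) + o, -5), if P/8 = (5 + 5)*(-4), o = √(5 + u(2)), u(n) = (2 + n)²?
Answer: -7680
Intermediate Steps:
o = √21 (o = √(5 + (2 + 2)²) = √(5 + 4²) = √(5 + 16) = √21 ≈ 4.5826)
P = -320 (P = 8*((5 + 5)*(-4)) = 8*(10*(-4)) = 8*(-40) = -320)
j(G, Y) = -320
24*j((s - 3) + o, -5) = 24*(-320) = -7680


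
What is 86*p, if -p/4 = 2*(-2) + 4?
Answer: 0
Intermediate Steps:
p = 0 (p = -4*(2*(-2) + 4) = -4*(-4 + 4) = -4*0 = 0)
86*p = 86*0 = 0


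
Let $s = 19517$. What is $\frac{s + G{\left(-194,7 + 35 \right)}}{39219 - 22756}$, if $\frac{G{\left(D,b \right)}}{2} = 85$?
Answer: $\frac{19687}{16463} \approx 1.1958$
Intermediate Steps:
$G{\left(D,b \right)} = 170$ ($G{\left(D,b \right)} = 2 \cdot 85 = 170$)
$\frac{s + G{\left(-194,7 + 35 \right)}}{39219 - 22756} = \frac{19517 + 170}{39219 - 22756} = \frac{19687}{16463}$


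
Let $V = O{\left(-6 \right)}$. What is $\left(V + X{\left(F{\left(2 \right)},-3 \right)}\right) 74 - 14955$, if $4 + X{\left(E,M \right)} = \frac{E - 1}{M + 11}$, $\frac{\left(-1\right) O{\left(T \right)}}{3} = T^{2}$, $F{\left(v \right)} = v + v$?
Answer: $- \frac{92861}{4} \approx -23215.0$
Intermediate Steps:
$F{\left(v \right)} = 2 v$
$O{\left(T \right)} = - 3 T^{2}$
$V = -108$ ($V = - 3 \left(-6\right)^{2} = \left(-3\right) 36 = -108$)
$X{\left(E,M \right)} = -4 + \frac{-1 + E}{11 + M}$ ($X{\left(E,M \right)} = -4 + \frac{E - 1}{M + 11} = -4 + \frac{-1 + E}{11 + M}$)
$\left(V + X{\left(F{\left(2 \right)},-3 \right)}\right) 74 - 14955 = \left(-108 + \frac{-45 + 2 \cdot 2 - -12}{11 - 3}\right) 74 - 14955 = \left(-108 + \frac{-45 + 4 + 12}{8}\right) 74 - 14955 = \left(-108 + \frac{1}{8} \left(-29\right)\right) 74 - 14955 = \left(-108 - \frac{29}{8}\right) 74 - 14955 = \left(- \frac{893}{8}\right) 74 - 14955 = - \frac{33041}{4} - 14955 = - \frac{92861}{4}$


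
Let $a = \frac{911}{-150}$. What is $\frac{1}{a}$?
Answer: $- \frac{150}{911} \approx -0.16465$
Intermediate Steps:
$a = - \frac{911}{150}$ ($a = 911 \left(- \frac{1}{150}\right) = - \frac{911}{150} \approx -6.0733$)
$\frac{1}{a} = \frac{1}{- \frac{911}{150}} = - \frac{150}{911}$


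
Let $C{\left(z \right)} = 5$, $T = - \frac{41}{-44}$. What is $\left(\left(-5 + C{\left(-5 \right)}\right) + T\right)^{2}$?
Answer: $\frac{1681}{1936} \approx 0.86829$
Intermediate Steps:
$T = \frac{41}{44}$ ($T = \left(-41\right) \left(- \frac{1}{44}\right) = \frac{41}{44} \approx 0.93182$)
$\left(\left(-5 + C{\left(-5 \right)}\right) + T\right)^{2} = \left(\left(-5 + 5\right) + \frac{41}{44}\right)^{2} = \left(0 + \frac{41}{44}\right)^{2} = \left(\frac{41}{44}\right)^{2} = \frac{1681}{1936}$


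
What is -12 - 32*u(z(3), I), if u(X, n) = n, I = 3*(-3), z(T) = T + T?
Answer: 276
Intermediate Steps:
z(T) = 2*T
I = -9
-12 - 32*u(z(3), I) = -12 - 32*(-9) = -12 + 288 = 276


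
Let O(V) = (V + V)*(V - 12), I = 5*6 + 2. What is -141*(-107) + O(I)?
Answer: 16367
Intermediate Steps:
I = 32 (I = 30 + 2 = 32)
O(V) = 2*V*(-12 + V) (O(V) = (2*V)*(-12 + V) = 2*V*(-12 + V))
-141*(-107) + O(I) = -141*(-107) + 2*32*(-12 + 32) = 15087 + 2*32*20 = 15087 + 1280 = 16367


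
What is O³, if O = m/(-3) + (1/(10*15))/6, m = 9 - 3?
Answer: -5822285399/729000000 ≈ -7.9867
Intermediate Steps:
m = 6
O = -1799/900 (O = 6/(-3) + (1/(10*15))/6 = 6*(-⅓) + ((⅒)*(1/15))*(⅙) = -2 + (1/150)*(⅙) = -2 + 1/900 = -1799/900 ≈ -1.9989)
O³ = (-1799/900)³ = -5822285399/729000000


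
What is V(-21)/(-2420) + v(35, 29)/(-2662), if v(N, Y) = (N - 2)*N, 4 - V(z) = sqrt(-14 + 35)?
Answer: -527/1210 + sqrt(21)/2420 ≈ -0.43364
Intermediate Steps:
V(z) = 4 - sqrt(21) (V(z) = 4 - sqrt(-14 + 35) = 4 - sqrt(21))
v(N, Y) = N*(-2 + N) (v(N, Y) = (-2 + N)*N = N*(-2 + N))
V(-21)/(-2420) + v(35, 29)/(-2662) = (4 - sqrt(21))/(-2420) + (35*(-2 + 35))/(-2662) = (4 - sqrt(21))*(-1/2420) + (35*33)*(-1/2662) = (-1/605 + sqrt(21)/2420) + 1155*(-1/2662) = (-1/605 + sqrt(21)/2420) - 105/242 = -527/1210 + sqrt(21)/2420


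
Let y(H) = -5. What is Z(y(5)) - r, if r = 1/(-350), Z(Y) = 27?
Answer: 9451/350 ≈ 27.003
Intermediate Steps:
r = -1/350 ≈ -0.0028571
Z(y(5)) - r = 27 - 1*(-1/350) = 27 + 1/350 = 9451/350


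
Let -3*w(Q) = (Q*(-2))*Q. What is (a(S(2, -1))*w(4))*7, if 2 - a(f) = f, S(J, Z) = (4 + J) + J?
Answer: -448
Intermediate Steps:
S(J, Z) = 4 + 2*J
a(f) = 2 - f
w(Q) = 2*Q**2/3 (w(Q) = -Q*(-2)*Q/3 = -(-2*Q)*Q/3 = -(-2)*Q**2/3 = 2*Q**2/3)
(a(S(2, -1))*w(4))*7 = ((2 - (4 + 2*2))*((2/3)*4**2))*7 = ((2 - (4 + 4))*((2/3)*16))*7 = ((2 - 1*8)*(32/3))*7 = ((2 - 8)*(32/3))*7 = -6*32/3*7 = -64*7 = -448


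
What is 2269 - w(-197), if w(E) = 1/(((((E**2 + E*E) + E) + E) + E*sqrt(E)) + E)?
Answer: 68424794063/30156366 - I*sqrt(197)/30156366 ≈ 2269.0 - 4.6543e-7*I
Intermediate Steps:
w(E) = 1/(E**(3/2) + 2*E**2 + 3*E) (w(E) = 1/(((((E**2 + E**2) + E) + E) + E**(3/2)) + E) = 1/((((2*E**2 + E) + E) + E**(3/2)) + E) = 1/((((E + 2*E**2) + E) + E**(3/2)) + E) = 1/(((2*E + 2*E**2) + E**(3/2)) + E) = 1/((E**(3/2) + 2*E + 2*E**2) + E) = 1/(E**(3/2) + 2*E**2 + 3*E))
2269 - w(-197) = 2269 - 1/((-197)**(3/2) + 2*(-197)**2 + 3*(-197)) = 2269 - 1/(-197*I*sqrt(197) + 2*38809 - 591) = 2269 - 1/(-197*I*sqrt(197) + 77618 - 591) = 2269 - 1/(77027 - 197*I*sqrt(197))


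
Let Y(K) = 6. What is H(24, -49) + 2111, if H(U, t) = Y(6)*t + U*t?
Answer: 641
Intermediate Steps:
H(U, t) = 6*t + U*t
H(24, -49) + 2111 = -49*(6 + 24) + 2111 = -49*30 + 2111 = -1470 + 2111 = 641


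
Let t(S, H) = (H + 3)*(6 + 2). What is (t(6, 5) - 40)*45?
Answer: 1080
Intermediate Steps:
t(S, H) = 24 + 8*H (t(S, H) = (3 + H)*8 = 24 + 8*H)
(t(6, 5) - 40)*45 = ((24 + 8*5) - 40)*45 = ((24 + 40) - 40)*45 = (64 - 40)*45 = 24*45 = 1080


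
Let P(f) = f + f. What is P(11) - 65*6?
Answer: -368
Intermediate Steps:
P(f) = 2*f
P(11) - 65*6 = 2*11 - 65*6 = 22 - 390 = -368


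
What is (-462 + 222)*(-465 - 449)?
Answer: 219360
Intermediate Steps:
(-462 + 222)*(-465 - 449) = -240*(-914) = 219360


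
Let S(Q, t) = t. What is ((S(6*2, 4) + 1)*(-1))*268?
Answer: -1340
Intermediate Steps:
((S(6*2, 4) + 1)*(-1))*268 = ((4 + 1)*(-1))*268 = (5*(-1))*268 = -5*268 = -1340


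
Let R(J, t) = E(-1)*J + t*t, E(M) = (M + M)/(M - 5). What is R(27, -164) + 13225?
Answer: 40130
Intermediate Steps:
E(M) = 2*M/(-5 + M) (E(M) = (2*M)/(-5 + M) = 2*M/(-5 + M))
R(J, t) = t² + J/3 (R(J, t) = (2*(-1)/(-5 - 1))*J + t*t = (2*(-1)/(-6))*J + t² = (2*(-1)*(-⅙))*J + t² = J/3 + t² = t² + J/3)
R(27, -164) + 13225 = ((-164)² + (⅓)*27) + 13225 = (26896 + 9) + 13225 = 26905 + 13225 = 40130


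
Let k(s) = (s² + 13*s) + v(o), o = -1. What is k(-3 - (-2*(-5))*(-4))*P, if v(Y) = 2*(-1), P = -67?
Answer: -123816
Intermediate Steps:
v(Y) = -2
k(s) = -2 + s² + 13*s (k(s) = (s² + 13*s) - 2 = -2 + s² + 13*s)
k(-3 - (-2*(-5))*(-4))*P = (-2 + (-3 - (-2*(-5))*(-4))² + 13*(-3 - (-2*(-5))*(-4)))*(-67) = (-2 + (-3 - 10*(-4))² + 13*(-3 - 10*(-4)))*(-67) = (-2 + (-3 - 1*(-40))² + 13*(-3 - 1*(-40)))*(-67) = (-2 + (-3 + 40)² + 13*(-3 + 40))*(-67) = (-2 + 37² + 13*37)*(-67) = (-2 + 1369 + 481)*(-67) = 1848*(-67) = -123816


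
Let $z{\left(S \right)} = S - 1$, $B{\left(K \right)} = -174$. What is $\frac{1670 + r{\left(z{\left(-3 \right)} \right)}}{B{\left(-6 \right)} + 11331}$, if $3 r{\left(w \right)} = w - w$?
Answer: $\frac{1670}{11157} \approx 0.14968$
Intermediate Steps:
$z{\left(S \right)} = -1 + S$ ($z{\left(S \right)} = S - 1 = -1 + S$)
$r{\left(w \right)} = 0$ ($r{\left(w \right)} = \frac{w - w}{3} = \frac{1}{3} \cdot 0 = 0$)
$\frac{1670 + r{\left(z{\left(-3 \right)} \right)}}{B{\left(-6 \right)} + 11331} = \frac{1670 + 0}{-174 + 11331} = \frac{1670}{11157}$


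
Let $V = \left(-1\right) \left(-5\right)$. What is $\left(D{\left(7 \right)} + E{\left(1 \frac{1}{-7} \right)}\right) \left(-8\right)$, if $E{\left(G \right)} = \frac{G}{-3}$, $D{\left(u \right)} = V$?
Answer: $- \frac{848}{21} \approx -40.381$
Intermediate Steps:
$V = 5$
$D{\left(u \right)} = 5$
$E{\left(G \right)} = - \frac{G}{3}$ ($E{\left(G \right)} = G \left(- \frac{1}{3}\right) = - \frac{G}{3}$)
$\left(D{\left(7 \right)} + E{\left(1 \frac{1}{-7} \right)}\right) \left(-8\right) = \left(5 - \frac{1 \frac{1}{-7}}{3}\right) \left(-8\right) = \left(5 - \frac{1 \left(- \frac{1}{7}\right)}{3}\right) \left(-8\right) = \left(5 - - \frac{1}{21}\right) \left(-8\right) = \left(5 + \frac{1}{21}\right) \left(-8\right) = \frac{106}{21} \left(-8\right) = - \frac{848}{21}$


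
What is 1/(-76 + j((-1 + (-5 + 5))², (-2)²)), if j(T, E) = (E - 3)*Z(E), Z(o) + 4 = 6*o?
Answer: -1/56 ≈ -0.017857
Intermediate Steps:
Z(o) = -4 + 6*o
j(T, E) = (-4 + 6*E)*(-3 + E) (j(T, E) = (E - 3)*(-4 + 6*E) = (-3 + E)*(-4 + 6*E) = (-4 + 6*E)*(-3 + E))
1/(-76 + j((-1 + (-5 + 5))², (-2)²)) = 1/(-76 + 2*(-3 + (-2)²)*(-2 + 3*(-2)²)) = 1/(-76 + 2*(-3 + 4)*(-2 + 3*4)) = 1/(-76 + 2*1*(-2 + 12)) = 1/(-76 + 2*1*10) = 1/(-76 + 20) = 1/(-56) = -1/56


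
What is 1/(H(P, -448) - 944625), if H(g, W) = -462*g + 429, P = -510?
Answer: -1/708576 ≈ -1.4113e-6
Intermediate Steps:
H(g, W) = 429 - 462*g
1/(H(P, -448) - 944625) = 1/((429 - 462*(-510)) - 944625) = 1/((429 + 235620) - 944625) = 1/(236049 - 944625) = 1/(-708576) = -1/708576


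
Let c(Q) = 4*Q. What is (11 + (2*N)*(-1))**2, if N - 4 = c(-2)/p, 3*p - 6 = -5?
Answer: 2601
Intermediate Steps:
p = 1/3 (p = 2 + (1/3)*(-5) = 2 - 5/3 = 1/3 ≈ 0.33333)
N = -20 (N = 4 + (4*(-2))/(1/3) = 4 - 8*3 = 4 - 24 = -20)
(11 + (2*N)*(-1))**2 = (11 + (2*(-20))*(-1))**2 = (11 - 40*(-1))**2 = (11 + 40)**2 = 51**2 = 2601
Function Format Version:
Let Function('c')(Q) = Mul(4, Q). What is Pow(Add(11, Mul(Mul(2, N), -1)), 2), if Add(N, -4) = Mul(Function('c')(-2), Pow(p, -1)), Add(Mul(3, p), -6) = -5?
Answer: 2601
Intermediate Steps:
p = Rational(1, 3) (p = Add(2, Mul(Rational(1, 3), -5)) = Add(2, Rational(-5, 3)) = Rational(1, 3) ≈ 0.33333)
N = -20 (N = Add(4, Mul(Mul(4, -2), Pow(Rational(1, 3), -1))) = Add(4, Mul(-8, 3)) = Add(4, -24) = -20)
Pow(Add(11, Mul(Mul(2, N), -1)), 2) = Pow(Add(11, Mul(Mul(2, -20), -1)), 2) = Pow(Add(11, Mul(-40, -1)), 2) = Pow(Add(11, 40), 2) = Pow(51, 2) = 2601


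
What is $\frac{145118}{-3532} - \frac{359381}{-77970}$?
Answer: $- \frac{1255689596}{34423755} \approx -36.477$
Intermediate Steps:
$\frac{145118}{-3532} - \frac{359381}{-77970} = 145118 \left(- \frac{1}{3532}\right) - - \frac{359381}{77970} = - \frac{72559}{1766} + \frac{359381}{77970} = - \frac{1255689596}{34423755}$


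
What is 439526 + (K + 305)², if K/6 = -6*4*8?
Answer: 1156935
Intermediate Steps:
K = -1152 (K = 6*(-6*4*8) = 6*(-24*8) = 6*(-192) = -1152)
439526 + (K + 305)² = 439526 + (-1152 + 305)² = 439526 + (-847)² = 439526 + 717409 = 1156935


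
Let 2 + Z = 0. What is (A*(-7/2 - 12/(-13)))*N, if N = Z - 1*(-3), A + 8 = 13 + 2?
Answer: -469/26 ≈ -18.038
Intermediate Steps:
Z = -2 (Z = -2 + 0 = -2)
A = 7 (A = -8 + (13 + 2) = -8 + 15 = 7)
N = 1 (N = -2 - 1*(-3) = -2 + 3 = 1)
(A*(-7/2 - 12/(-13)))*N = (7*(-7/2 - 12/(-13)))*1 = (7*(-7*½ - 12*(-1/13)))*1 = (7*(-7/2 + 12/13))*1 = (7*(-67/26))*1 = -469/26*1 = -469/26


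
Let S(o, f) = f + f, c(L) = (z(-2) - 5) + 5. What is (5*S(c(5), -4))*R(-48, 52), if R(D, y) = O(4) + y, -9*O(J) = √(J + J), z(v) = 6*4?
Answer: -2080 + 80*√2/9 ≈ -2067.4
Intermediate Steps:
z(v) = 24
O(J) = -√2*√J/9 (O(J) = -√(J + J)/9 = -√2*√J/9)
c(L) = 24 (c(L) = (24 - 5) + 5 = 19 + 5 = 24)
R(D, y) = y - 2*√2/9 (R(D, y) = -√2*√4/9 + y = -⅑*√2*2 + y = -2*√2/9 + y = y - 2*√2/9)
S(o, f) = 2*f
(5*S(c(5), -4))*R(-48, 52) = (5*(2*(-4)))*(52 - 2*√2/9) = (5*(-8))*(52 - 2*√2/9) = -40*(52 - 2*√2/9) = -2080 + 80*√2/9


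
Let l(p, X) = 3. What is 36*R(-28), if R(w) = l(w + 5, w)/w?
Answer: -27/7 ≈ -3.8571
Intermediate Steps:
R(w) = 3/w
36*R(-28) = 36*(3/(-28)) = 36*(3*(-1/28)) = 36*(-3/28) = -27/7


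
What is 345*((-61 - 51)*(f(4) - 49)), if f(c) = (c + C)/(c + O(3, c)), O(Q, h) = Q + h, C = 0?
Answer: 20672400/11 ≈ 1.8793e+6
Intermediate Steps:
f(c) = c/(3 + 2*c) (f(c) = (c + 0)/(c + (3 + c)) = c/(3 + 2*c))
345*((-61 - 51)*(f(4) - 49)) = 345*((-61 - 51)*(4/(3 + 2*4) - 49)) = 345*(-112*(4/(3 + 8) - 49)) = 345*(-112*(4/11 - 49)) = 345*(-112*(-535/11)) = 345*(59920/11) = 20672400/11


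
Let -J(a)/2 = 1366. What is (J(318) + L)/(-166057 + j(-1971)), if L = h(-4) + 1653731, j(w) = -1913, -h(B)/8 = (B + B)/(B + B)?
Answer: -1650991/167970 ≈ -9.8291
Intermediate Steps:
h(B) = -8 (h(B) = -8*(B + B)/(B + B) = -8*2*B/(2*B) = -8*2*B*1/(2*B) = -8*1 = -8)
J(a) = -2732 (J(a) = -2*1366 = -2732)
L = 1653723 (L = -8 + 1653731 = 1653723)
(J(318) + L)/(-166057 + j(-1971)) = (-2732 + 1653723)/(-166057 - 1913) = 1650991/(-167970) = 1650991*(-1/167970) = -1650991/167970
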